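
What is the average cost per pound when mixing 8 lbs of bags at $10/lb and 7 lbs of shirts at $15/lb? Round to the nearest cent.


Cost of bags:
8 x $10 = $80
Cost of shirts:
7 x $15 = $105
Total cost: $80 + $105 = $185
Total weight: 15 lbs
Average: $185 / 15 = $12.3333... ≈ $12.33/lb

$12.33/lb


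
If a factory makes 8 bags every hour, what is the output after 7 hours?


Production rate: 8 bags per hour
Time: 7 hours
Total: 8 x 7 = 56 bags

56 bags


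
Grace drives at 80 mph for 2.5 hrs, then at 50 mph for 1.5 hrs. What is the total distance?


Leg 1 distance:
80 x 2.5 = 200 miles
Leg 2 distance:
50 x 1.5 = 75 miles
Total distance:
200 + 75 = 275 miles

275 miles


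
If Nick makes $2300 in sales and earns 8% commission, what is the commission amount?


Convert rate to decimal:
8% = 0.08
Multiply by sales:
$2300 x 0.08 = $184

$184


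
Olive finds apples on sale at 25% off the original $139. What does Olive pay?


Calculate the discount amount:
25% of $139 = $34.75
Subtract from original:
$139 - $34.75 = $104.25

$104.25


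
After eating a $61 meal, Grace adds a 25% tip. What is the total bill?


Calculate the tip:
25% of $61 = $15.25
Add tip to meal cost:
$61 + $15.25 = $76.25

$76.25


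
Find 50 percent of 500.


Convert percentage to decimal:
50% = 0.5
Multiply:
500 x 0.5 = 250

250


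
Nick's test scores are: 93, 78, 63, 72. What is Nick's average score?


Add the scores:
93 + 78 + 63 + 72 = 306
Divide by the number of tests:
306 / 4 = 76.5

76.5


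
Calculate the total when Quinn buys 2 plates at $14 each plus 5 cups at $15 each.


Cost of plates:
2 x $14 = $28
Cost of cups:
5 x $15 = $75
Add both:
$28 + $75 = $103

$103


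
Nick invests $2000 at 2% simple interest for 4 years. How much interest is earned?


Use the formula I = P x R x T / 100
P x R x T = 2000 x 2 x 4 = 16000
I = 16000 / 100 = $160

$160


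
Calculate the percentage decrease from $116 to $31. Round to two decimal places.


Find the absolute change:
|31 - 116| = 85
Divide by original and multiply by 100:
85 / 116 x 100 = 73.2758...% ≈ 73.28%

73.28%


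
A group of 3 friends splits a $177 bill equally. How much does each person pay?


Total bill: $177
Number of people: 3
Each pays: $177 / 3 = $59

$59


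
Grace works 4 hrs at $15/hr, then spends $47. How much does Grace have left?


Calculate earnings:
4 x $15 = $60
Subtract spending:
$60 - $47 = $13

$13


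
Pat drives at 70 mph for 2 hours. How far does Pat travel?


Use the formula: distance = speed x time
Speed = 70 mph, Time = 2 hours
70 x 2 = 140 miles

140 miles


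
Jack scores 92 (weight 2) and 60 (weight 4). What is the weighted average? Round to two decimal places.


Weighted sum:
2 x 92 + 4 x 60 = 424
Total weight:
2 + 4 = 6
Weighted average:
424 / 6 = 70.6666... ≈ 70.67

70.67


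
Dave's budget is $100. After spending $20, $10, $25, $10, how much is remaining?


Add up expenses:
$20 + $10 + $25 + $10 = $65
Subtract from budget:
$100 - $65 = $35

$35


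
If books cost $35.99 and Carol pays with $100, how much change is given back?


Start with the amount paid:
$100
Subtract the price:
$100 - $35.99 = $64.01

$64.01


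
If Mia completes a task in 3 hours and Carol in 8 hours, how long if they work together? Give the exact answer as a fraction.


Mia's rate: 1/3 of the job per hour
Carol's rate: 1/8 of the job per hour
Combined rate: 1/3 + 1/8 = 11/24 per hour
Time = 1 / (11/24) = 24/11 hours (≈ 2.18 hours)

24/11 hours


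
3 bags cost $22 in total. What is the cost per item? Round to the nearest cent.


Total cost: $22
Number of items: 3
Unit price: $22 / 3 = $7.3333... ≈ $7.33

$7.33


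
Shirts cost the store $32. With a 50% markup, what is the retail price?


Calculate the markup amount:
50% of $32 = $16
Add to cost:
$32 + $16 = $48

$48


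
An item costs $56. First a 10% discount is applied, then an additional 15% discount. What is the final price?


First discount:
10% of $56 = $5.60
Price after first discount:
$56 - $5.60 = $50.40
Second discount:
15% of $50.40 = $7.56
Final price:
$50.40 - $7.56 = $42.84

$42.84


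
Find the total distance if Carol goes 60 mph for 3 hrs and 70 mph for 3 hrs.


Leg 1 distance:
60 x 3 = 180 miles
Leg 2 distance:
70 x 3 = 210 miles
Total distance:
180 + 210 = 390 miles

390 miles


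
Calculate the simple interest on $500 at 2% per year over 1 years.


Use the formula I = P x R x T / 100
P x R x T = 500 x 2 x 1 = 1000
I = 1000 / 100 = $10

$10


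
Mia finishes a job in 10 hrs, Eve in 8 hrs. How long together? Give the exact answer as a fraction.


Mia's rate: 1/10 of the job per hour
Eve's rate: 1/8 of the job per hour
Combined rate: 1/10 + 1/8 = 9/40 per hour
Time = 1 / (9/40) = 40/9 hours (≈ 4.44 hours)

40/9 hours


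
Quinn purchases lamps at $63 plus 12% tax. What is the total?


Calculate the tax:
12% of $63 = $7.56
Add tax to price:
$63 + $7.56 = $70.56

$70.56


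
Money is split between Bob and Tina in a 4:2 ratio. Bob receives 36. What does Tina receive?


Find the multiplier:
36 / 4 = 9
Apply to Tina's share:
2 x 9 = 18

18


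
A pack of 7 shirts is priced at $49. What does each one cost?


Total cost: $49
Number of items: 7
Unit price: $49 / 7 = $7

$7


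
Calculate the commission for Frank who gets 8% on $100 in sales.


Convert rate to decimal:
8% = 0.08
Multiply by sales:
$100 x 0.08 = $8

$8


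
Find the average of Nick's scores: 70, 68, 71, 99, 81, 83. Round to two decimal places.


Add the scores:
70 + 68 + 71 + 99 + 81 + 83 = 472
Divide by the number of tests:
472 / 6 = 78.6666... ≈ 78.67

78.67


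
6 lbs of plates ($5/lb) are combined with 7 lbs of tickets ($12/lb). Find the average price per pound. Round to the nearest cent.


Cost of plates:
6 x $5 = $30
Cost of tickets:
7 x $12 = $84
Total cost: $30 + $84 = $114
Total weight: 13 lbs
Average: $114 / 13 = $8.7692... ≈ $8.77/lb

$8.77/lb


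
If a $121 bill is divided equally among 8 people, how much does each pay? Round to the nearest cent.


Total bill: $121
Number of people: 8
Each pays: $121 / 8 = $15.125 ≈ $15.13

$15.13


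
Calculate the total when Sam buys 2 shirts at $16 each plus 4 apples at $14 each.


Cost of shirts:
2 x $16 = $32
Cost of apples:
4 x $14 = $56
Add both:
$32 + $56 = $88

$88


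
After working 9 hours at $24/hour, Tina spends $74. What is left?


Calculate earnings:
9 x $24 = $216
Subtract spending:
$216 - $74 = $142

$142


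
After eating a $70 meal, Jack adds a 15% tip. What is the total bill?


Calculate the tip:
15% of $70 = $10.50
Add tip to meal cost:
$70 + $10.50 = $80.50

$80.50


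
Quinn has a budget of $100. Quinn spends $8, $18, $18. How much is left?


Add up expenses:
$8 + $18 + $18 = $44
Subtract from budget:
$100 - $44 = $56

$56


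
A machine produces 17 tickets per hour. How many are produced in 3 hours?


Production rate: 17 tickets per hour
Time: 3 hours
Total: 17 x 3 = 51 tickets

51 tickets


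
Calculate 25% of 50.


Convert percentage to decimal:
25% = 0.25
Multiply:
50 x 0.25 = 12.5

12.5


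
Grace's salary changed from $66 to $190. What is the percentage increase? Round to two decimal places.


Find the absolute change:
|190 - 66| = 124
Divide by original and multiply by 100:
124 / 66 x 100 = 187.8787...% ≈ 187.88%

187.88%


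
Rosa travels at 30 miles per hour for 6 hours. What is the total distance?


Use the formula: distance = speed x time
Speed = 30 mph, Time = 6 hours
30 x 6 = 180 miles

180 miles


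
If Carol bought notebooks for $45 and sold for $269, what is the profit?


Selling price = $269
Cost price = $45
Profit = selling price - cost price:
Profit = $269 - $45 = $224

$224


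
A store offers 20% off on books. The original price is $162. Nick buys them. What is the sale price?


Calculate the discount amount:
20% of $162 = $32.40
Subtract from original:
$162 - $32.40 = $129.60

$129.60


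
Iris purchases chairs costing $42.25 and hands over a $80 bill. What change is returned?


Start with the amount paid:
$80
Subtract the price:
$80 - $42.25 = $37.75

$37.75


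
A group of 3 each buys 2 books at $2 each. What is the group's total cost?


Cost per person:
2 x $2 = $4
Group total:
3 x $4 = $12

$12


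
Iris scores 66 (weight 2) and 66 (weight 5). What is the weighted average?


Weighted sum:
2 x 66 + 5 x 66 = 462
Total weight:
2 + 5 = 7
Weighted average:
462 / 7 = 66

66


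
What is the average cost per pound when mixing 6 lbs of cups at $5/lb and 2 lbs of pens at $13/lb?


Cost of cups:
6 x $5 = $30
Cost of pens:
2 x $13 = $26
Total cost: $30 + $26 = $56
Total weight: 8 lbs
Average: $56 / 8 = $7/lb

$7/lb


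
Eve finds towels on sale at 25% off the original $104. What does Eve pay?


Calculate the discount amount:
25% of $104 = $26
Subtract from original:
$104 - $26 = $78

$78


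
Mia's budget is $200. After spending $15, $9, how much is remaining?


Add up expenses:
$15 + $9 = $24
Subtract from budget:
$200 - $24 = $176

$176


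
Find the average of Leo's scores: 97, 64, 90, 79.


Add the scores:
97 + 64 + 90 + 79 = 330
Divide by the number of tests:
330 / 4 = 82.5

82.5


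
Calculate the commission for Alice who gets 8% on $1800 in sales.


Convert rate to decimal:
8% = 0.08
Multiply by sales:
$1800 x 0.08 = $144

$144


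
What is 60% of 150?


Convert percentage to decimal:
60% = 0.6
Multiply:
150 x 0.6 = 90

90


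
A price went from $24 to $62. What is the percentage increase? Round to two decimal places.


Find the absolute change:
|62 - 24| = 38
Divide by original and multiply by 100:
38 / 24 x 100 = 158.3333...% ≈ 158.33%

158.33%


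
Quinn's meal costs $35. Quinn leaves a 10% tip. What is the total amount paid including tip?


Calculate the tip:
10% of $35 = $3.50
Add tip to meal cost:
$35 + $3.50 = $38.50

$38.50


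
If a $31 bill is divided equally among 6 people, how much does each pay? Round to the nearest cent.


Total bill: $31
Number of people: 6
Each pays: $31 / 6 = $5.1666... ≈ $5.17

$5.17


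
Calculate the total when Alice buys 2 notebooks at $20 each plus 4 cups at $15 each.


Cost of notebooks:
2 x $20 = $40
Cost of cups:
4 x $15 = $60
Add both:
$40 + $60 = $100

$100


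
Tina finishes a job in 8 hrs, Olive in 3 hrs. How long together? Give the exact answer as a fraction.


Tina's rate: 1/8 of the job per hour
Olive's rate: 1/3 of the job per hour
Combined rate: 1/8 + 1/3 = 11/24 per hour
Time = 1 / (11/24) = 24/11 hours (≈ 2.18 hours)

24/11 hours


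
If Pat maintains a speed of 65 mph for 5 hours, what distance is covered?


Use the formula: distance = speed x time
Speed = 65 mph, Time = 5 hours
65 x 5 = 325 miles

325 miles


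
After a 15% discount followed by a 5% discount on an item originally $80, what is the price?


First discount:
15% of $80 = $12
Price after first discount:
$80 - $12 = $68
Second discount:
5% of $68 = $3.40
Final price:
$68 - $3.40 = $64.60

$64.60


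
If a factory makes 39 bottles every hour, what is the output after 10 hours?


Production rate: 39 bottles per hour
Time: 10 hours
Total: 39 x 10 = 390 bottles

390 bottles


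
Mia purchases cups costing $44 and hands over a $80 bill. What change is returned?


Start with the amount paid:
$80
Subtract the price:
$80 - $44 = $36

$36


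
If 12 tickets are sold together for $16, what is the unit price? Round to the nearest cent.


Total cost: $16
Number of items: 12
Unit price: $16 / 12 = $1.3333... ≈ $1.33

$1.33


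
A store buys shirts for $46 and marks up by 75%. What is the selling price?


Calculate the markup amount:
75% of $46 = $34.50
Add to cost:
$46 + $34.50 = $80.50

$80.50


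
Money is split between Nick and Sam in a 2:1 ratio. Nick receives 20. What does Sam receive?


Find the multiplier:
20 / 2 = 10
Apply to Sam's share:
1 x 10 = 10

10


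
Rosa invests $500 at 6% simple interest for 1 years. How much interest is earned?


Use the formula I = P x R x T / 100
P x R x T = 500 x 6 x 1 = 3000
I = 3000 / 100 = $30

$30


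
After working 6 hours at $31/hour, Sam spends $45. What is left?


Calculate earnings:
6 x $31 = $186
Subtract spending:
$186 - $45 = $141

$141


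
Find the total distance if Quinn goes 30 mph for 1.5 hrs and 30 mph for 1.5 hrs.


Leg 1 distance:
30 x 1.5 = 45 miles
Leg 2 distance:
30 x 1.5 = 45 miles
Total distance:
45 + 45 = 90 miles

90 miles


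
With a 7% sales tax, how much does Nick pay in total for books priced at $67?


Calculate the tax:
7% of $67 = $4.69
Add tax to price:
$67 + $4.69 = $71.69

$71.69


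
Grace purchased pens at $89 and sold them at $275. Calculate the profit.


Selling price = $275
Cost price = $89
Profit = selling price - cost price:
Profit = $275 - $89 = $186

$186


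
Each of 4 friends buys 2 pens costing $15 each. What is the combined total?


Cost per person:
2 x $15 = $30
Group total:
4 x $30 = $120

$120


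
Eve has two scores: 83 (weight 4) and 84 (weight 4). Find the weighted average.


Weighted sum:
4 x 83 + 4 x 84 = 668
Total weight:
4 + 4 = 8
Weighted average:
668 / 8 = 83.5

83.5


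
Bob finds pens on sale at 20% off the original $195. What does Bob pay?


Calculate the discount amount:
20% of $195 = $39
Subtract from original:
$195 - $39 = $156

$156


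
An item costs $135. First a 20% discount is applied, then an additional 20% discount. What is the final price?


First discount:
20% of $135 = $27
Price after first discount:
$135 - $27 = $108
Second discount:
20% of $108 = $21.60
Final price:
$108 - $21.60 = $86.40

$86.40


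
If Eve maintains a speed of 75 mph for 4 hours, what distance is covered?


Use the formula: distance = speed x time
Speed = 75 mph, Time = 4 hours
75 x 4 = 300 miles

300 miles


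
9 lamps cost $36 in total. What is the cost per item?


Total cost: $36
Number of items: 9
Unit price: $36 / 9 = $4

$4


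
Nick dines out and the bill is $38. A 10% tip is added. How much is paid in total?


Calculate the tip:
10% of $38 = $3.80
Add tip to meal cost:
$38 + $3.80 = $41.80

$41.80


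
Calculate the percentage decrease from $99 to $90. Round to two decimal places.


Find the absolute change:
|90 - 99| = 9
Divide by original and multiply by 100:
9 / 99 x 100 = 9.0909...% ≈ 9.09%

9.09%


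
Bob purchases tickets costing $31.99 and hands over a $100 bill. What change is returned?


Start with the amount paid:
$100
Subtract the price:
$100 - $31.99 = $68.01

$68.01


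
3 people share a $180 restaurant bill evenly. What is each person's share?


Total bill: $180
Number of people: 3
Each pays: $180 / 3 = $60

$60


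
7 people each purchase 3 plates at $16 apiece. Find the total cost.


Cost per person:
3 x $16 = $48
Group total:
7 x $48 = $336

$336


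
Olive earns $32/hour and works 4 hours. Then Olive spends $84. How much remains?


Calculate earnings:
4 x $32 = $128
Subtract spending:
$128 - $84 = $44

$44


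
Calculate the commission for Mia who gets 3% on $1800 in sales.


Convert rate to decimal:
3% = 0.03
Multiply by sales:
$1800 x 0.03 = $54

$54


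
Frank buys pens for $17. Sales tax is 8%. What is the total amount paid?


Calculate the tax:
8% of $17 = $1.36
Add tax to price:
$17 + $1.36 = $18.36

$18.36


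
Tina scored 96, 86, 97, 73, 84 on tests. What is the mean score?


Add the scores:
96 + 86 + 97 + 73 + 84 = 436
Divide by the number of tests:
436 / 5 = 87.2

87.2


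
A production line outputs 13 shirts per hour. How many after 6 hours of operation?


Production rate: 13 shirts per hour
Time: 6 hours
Total: 13 x 6 = 78 shirts

78 shirts


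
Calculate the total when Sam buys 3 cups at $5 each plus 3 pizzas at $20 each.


Cost of cups:
3 x $5 = $15
Cost of pizzas:
3 x $20 = $60
Add both:
$15 + $60 = $75

$75


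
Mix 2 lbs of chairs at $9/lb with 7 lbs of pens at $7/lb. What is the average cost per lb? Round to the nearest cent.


Cost of chairs:
2 x $9 = $18
Cost of pens:
7 x $7 = $49
Total cost: $18 + $49 = $67
Total weight: 9 lbs
Average: $67 / 9 = $7.4444... ≈ $7.44/lb

$7.44/lb


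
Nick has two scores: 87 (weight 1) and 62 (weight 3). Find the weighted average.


Weighted sum:
1 x 87 + 3 x 62 = 273
Total weight:
1 + 3 = 4
Weighted average:
273 / 4 = 68.25

68.25


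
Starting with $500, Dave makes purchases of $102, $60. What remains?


Add up expenses:
$102 + $60 = $162
Subtract from budget:
$500 - $162 = $338

$338


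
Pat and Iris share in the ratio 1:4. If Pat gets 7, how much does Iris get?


Find the multiplier:
7 / 1 = 7
Apply to Iris's share:
4 x 7 = 28

28


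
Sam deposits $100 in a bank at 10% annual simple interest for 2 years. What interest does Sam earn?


Use the formula I = P x R x T / 100
P x R x T = 100 x 10 x 2 = 2000
I = 2000 / 100 = $20

$20


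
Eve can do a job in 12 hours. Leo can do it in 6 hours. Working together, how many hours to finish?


Eve's rate: 1/12 of the job per hour
Leo's rate: 1/6 of the job per hour
Combined rate: 1/12 + 1/6 = 1/4 per hour
Time = 1 / (1/4) = 4 hours

4 hours


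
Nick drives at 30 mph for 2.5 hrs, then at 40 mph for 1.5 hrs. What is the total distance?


Leg 1 distance:
30 x 2.5 = 75 miles
Leg 2 distance:
40 x 1.5 = 60 miles
Total distance:
75 + 60 = 135 miles

135 miles


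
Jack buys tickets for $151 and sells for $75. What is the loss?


Selling price = $75
Cost price = $151
Loss = cost price - selling price:
Loss = $151 - $75 = $76

$76


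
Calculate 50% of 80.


Convert percentage to decimal:
50% = 0.5
Multiply:
80 x 0.5 = 40

40


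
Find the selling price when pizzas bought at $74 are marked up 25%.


Calculate the markup amount:
25% of $74 = $18.50
Add to cost:
$74 + $18.50 = $92.50

$92.50


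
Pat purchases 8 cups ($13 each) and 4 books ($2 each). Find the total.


Cost of cups:
8 x $13 = $104
Cost of books:
4 x $2 = $8
Add both:
$104 + $8 = $112

$112


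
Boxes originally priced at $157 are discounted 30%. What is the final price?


Calculate the discount amount:
30% of $157 = $47.10
Subtract from original:
$157 - $47.10 = $109.90

$109.90


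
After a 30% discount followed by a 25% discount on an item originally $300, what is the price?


First discount:
30% of $300 = $90
Price after first discount:
$300 - $90 = $210
Second discount:
25% of $210 = $52.50
Final price:
$210 - $52.50 = $157.50

$157.50


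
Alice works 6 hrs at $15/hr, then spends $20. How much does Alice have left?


Calculate earnings:
6 x $15 = $90
Subtract spending:
$90 - $20 = $70

$70


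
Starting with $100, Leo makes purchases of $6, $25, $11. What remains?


Add up expenses:
$6 + $25 + $11 = $42
Subtract from budget:
$100 - $42 = $58

$58


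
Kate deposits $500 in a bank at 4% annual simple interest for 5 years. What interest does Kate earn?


Use the formula I = P x R x T / 100
P x R x T = 500 x 4 x 5 = 10000
I = 10000 / 100 = $100

$100


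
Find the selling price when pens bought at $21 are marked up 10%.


Calculate the markup amount:
10% of $21 = $2.10
Add to cost:
$21 + $2.10 = $23.10

$23.10


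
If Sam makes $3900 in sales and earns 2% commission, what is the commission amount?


Convert rate to decimal:
2% = 0.02
Multiply by sales:
$3900 x 0.02 = $78

$78


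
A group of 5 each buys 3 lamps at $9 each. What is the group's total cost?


Cost per person:
3 x $9 = $27
Group total:
5 x $27 = $135

$135


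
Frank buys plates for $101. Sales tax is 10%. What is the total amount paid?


Calculate the tax:
10% of $101 = $10.10
Add tax to price:
$101 + $10.10 = $111.10

$111.10


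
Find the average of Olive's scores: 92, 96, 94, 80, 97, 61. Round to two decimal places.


Add the scores:
92 + 96 + 94 + 80 + 97 + 61 = 520
Divide by the number of tests:
520 / 6 = 86.6666... ≈ 86.67

86.67


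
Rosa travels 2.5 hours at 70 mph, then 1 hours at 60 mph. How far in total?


Leg 1 distance:
70 x 2.5 = 175 miles
Leg 2 distance:
60 x 1 = 60 miles
Total distance:
175 + 60 = 235 miles

235 miles


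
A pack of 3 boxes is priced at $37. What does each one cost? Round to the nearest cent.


Total cost: $37
Number of items: 3
Unit price: $37 / 3 = $12.3333... ≈ $12.33

$12.33


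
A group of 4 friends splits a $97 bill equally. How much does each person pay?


Total bill: $97
Number of people: 4
Each pays: $97 / 4 = $24.25

$24.25


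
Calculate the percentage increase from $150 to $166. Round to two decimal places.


Find the absolute change:
|166 - 150| = 16
Divide by original and multiply by 100:
16 / 150 x 100 = 10.6666...% ≈ 10.67%

10.67%


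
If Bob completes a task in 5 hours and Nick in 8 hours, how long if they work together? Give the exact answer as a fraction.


Bob's rate: 1/5 of the job per hour
Nick's rate: 1/8 of the job per hour
Combined rate: 1/5 + 1/8 = 13/40 per hour
Time = 1 / (13/40) = 40/13 hours (≈ 3.08 hours)

40/13 hours


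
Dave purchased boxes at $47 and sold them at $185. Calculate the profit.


Selling price = $185
Cost price = $47
Profit = selling price - cost price:
Profit = $185 - $47 = $138

$138


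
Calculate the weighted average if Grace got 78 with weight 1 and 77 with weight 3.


Weighted sum:
1 x 78 + 3 x 77 = 309
Total weight:
1 + 3 = 4
Weighted average:
309 / 4 = 77.25

77.25


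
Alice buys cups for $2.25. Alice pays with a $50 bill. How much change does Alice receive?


Start with the amount paid:
$50
Subtract the price:
$50 - $2.25 = $47.75

$47.75


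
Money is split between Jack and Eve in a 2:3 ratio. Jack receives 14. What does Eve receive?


Find the multiplier:
14 / 2 = 7
Apply to Eve's share:
3 x 7 = 21

21


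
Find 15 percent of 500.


Convert percentage to decimal:
15% = 0.15
Multiply:
500 x 0.15 = 75

75


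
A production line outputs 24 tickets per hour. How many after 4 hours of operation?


Production rate: 24 tickets per hour
Time: 4 hours
Total: 24 x 4 = 96 tickets

96 tickets


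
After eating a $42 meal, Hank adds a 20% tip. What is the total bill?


Calculate the tip:
20% of $42 = $8.40
Add tip to meal cost:
$42 + $8.40 = $50.40

$50.40


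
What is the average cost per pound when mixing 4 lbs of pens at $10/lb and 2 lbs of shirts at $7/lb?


Cost of pens:
4 x $10 = $40
Cost of shirts:
2 x $7 = $14
Total cost: $40 + $14 = $54
Total weight: 6 lbs
Average: $54 / 6 = $9/lb

$9/lb


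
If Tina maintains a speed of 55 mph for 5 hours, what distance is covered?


Use the formula: distance = speed x time
Speed = 55 mph, Time = 5 hours
55 x 5 = 275 miles

275 miles


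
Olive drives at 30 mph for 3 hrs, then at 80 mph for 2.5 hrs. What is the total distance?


Leg 1 distance:
30 x 3 = 90 miles
Leg 2 distance:
80 x 2.5 = 200 miles
Total distance:
90 + 200 = 290 miles

290 miles


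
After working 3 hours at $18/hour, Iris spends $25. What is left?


Calculate earnings:
3 x $18 = $54
Subtract spending:
$54 - $25 = $29

$29


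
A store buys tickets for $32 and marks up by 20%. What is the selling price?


Calculate the markup amount:
20% of $32 = $6.40
Add to cost:
$32 + $6.40 = $38.40

$38.40


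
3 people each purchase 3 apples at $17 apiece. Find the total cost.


Cost per person:
3 x $17 = $51
Group total:
3 x $51 = $153

$153


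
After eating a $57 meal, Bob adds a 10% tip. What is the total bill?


Calculate the tip:
10% of $57 = $5.70
Add tip to meal cost:
$57 + $5.70 = $62.70

$62.70


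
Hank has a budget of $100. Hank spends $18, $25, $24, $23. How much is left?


Add up expenses:
$18 + $25 + $24 + $23 = $90
Subtract from budget:
$100 - $90 = $10

$10


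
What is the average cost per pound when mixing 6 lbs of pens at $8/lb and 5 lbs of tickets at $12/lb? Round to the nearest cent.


Cost of pens:
6 x $8 = $48
Cost of tickets:
5 x $12 = $60
Total cost: $48 + $60 = $108
Total weight: 11 lbs
Average: $108 / 11 = $9.8181... ≈ $9.82/lb

$9.82/lb


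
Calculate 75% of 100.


Convert percentage to decimal:
75% = 0.75
Multiply:
100 x 0.75 = 75

75


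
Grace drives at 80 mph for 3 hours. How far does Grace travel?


Use the formula: distance = speed x time
Speed = 80 mph, Time = 3 hours
80 x 3 = 240 miles

240 miles


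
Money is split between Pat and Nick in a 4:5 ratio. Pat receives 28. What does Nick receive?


Find the multiplier:
28 / 4 = 7
Apply to Nick's share:
5 x 7 = 35

35


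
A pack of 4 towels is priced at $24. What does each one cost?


Total cost: $24
Number of items: 4
Unit price: $24 / 4 = $6

$6


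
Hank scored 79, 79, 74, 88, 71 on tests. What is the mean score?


Add the scores:
79 + 79 + 74 + 88 + 71 = 391
Divide by the number of tests:
391 / 5 = 78.2

78.2


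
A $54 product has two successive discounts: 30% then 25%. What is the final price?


First discount:
30% of $54 = $16.20
Price after first discount:
$54 - $16.20 = $37.80
Second discount:
25% of $37.80 = $9.45
Final price:
$37.80 - $9.45 = $28.35

$28.35


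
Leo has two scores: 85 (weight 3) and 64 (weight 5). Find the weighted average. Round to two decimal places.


Weighted sum:
3 x 85 + 5 x 64 = 575
Total weight:
3 + 5 = 8
Weighted average:
575 / 8 = 71.875 ≈ 71.88

71.88


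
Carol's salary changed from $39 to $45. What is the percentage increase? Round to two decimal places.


Find the absolute change:
|45 - 39| = 6
Divide by original and multiply by 100:
6 / 39 x 100 = 15.3846...% ≈ 15.38%

15.38%


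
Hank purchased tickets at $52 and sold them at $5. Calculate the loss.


Selling price = $5
Cost price = $52
Loss = cost price - selling price:
Loss = $52 - $5 = $47

$47


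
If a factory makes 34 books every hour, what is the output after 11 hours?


Production rate: 34 books per hour
Time: 11 hours
Total: 34 x 11 = 374 books

374 books


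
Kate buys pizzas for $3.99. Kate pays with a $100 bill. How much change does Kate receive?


Start with the amount paid:
$100
Subtract the price:
$100 - $3.99 = $96.01

$96.01


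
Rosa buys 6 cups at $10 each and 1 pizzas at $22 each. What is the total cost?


Cost of cups:
6 x $10 = $60
Cost of pizzas:
1 x $22 = $22
Add both:
$60 + $22 = $82

$82


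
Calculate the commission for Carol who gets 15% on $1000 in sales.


Convert rate to decimal:
15% = 0.15
Multiply by sales:
$1000 x 0.15 = $150

$150


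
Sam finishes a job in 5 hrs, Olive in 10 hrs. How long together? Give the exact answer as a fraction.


Sam's rate: 1/5 of the job per hour
Olive's rate: 1/10 of the job per hour
Combined rate: 1/5 + 1/10 = 3/10 per hour
Time = 1 / (3/10) = 10/3 hours (≈ 3.33 hours)

10/3 hours


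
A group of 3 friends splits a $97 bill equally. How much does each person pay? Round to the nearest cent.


Total bill: $97
Number of people: 3
Each pays: $97 / 3 = $32.3333... ≈ $32.33

$32.33


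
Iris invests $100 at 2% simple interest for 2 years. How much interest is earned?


Use the formula I = P x R x T / 100
P x R x T = 100 x 2 x 2 = 400
I = 400 / 100 = $4

$4


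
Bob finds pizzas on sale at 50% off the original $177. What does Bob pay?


Calculate the discount amount:
50% of $177 = $88.50
Subtract from original:
$177 - $88.50 = $88.50

$88.50


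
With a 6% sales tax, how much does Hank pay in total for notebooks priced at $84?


Calculate the tax:
6% of $84 = $5.04
Add tax to price:
$84 + $5.04 = $89.04

$89.04


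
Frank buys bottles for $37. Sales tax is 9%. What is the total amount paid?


Calculate the tax:
9% of $37 = $3.33
Add tax to price:
$37 + $3.33 = $40.33

$40.33


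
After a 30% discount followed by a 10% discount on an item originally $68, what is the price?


First discount:
30% of $68 = $20.40
Price after first discount:
$68 - $20.40 = $47.60
Second discount:
10% of $47.60 = $4.76
Final price:
$47.60 - $4.76 = $42.84

$42.84


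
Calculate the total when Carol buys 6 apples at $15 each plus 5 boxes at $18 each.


Cost of apples:
6 x $15 = $90
Cost of boxes:
5 x $18 = $90
Add both:
$90 + $90 = $180

$180


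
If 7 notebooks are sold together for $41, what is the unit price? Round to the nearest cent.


Total cost: $41
Number of items: 7
Unit price: $41 / 7 = $5.8571... ≈ $5.86

$5.86


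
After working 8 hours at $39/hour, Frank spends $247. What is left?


Calculate earnings:
8 x $39 = $312
Subtract spending:
$312 - $247 = $65

$65


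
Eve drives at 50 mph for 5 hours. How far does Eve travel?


Use the formula: distance = speed x time
Speed = 50 mph, Time = 5 hours
50 x 5 = 250 miles

250 miles


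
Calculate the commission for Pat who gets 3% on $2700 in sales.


Convert rate to decimal:
3% = 0.03
Multiply by sales:
$2700 x 0.03 = $81

$81


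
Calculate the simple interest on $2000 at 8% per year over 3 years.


Use the formula I = P x R x T / 100
P x R x T = 2000 x 8 x 3 = 48000
I = 48000 / 100 = $480

$480


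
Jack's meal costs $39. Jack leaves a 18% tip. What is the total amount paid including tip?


Calculate the tip:
18% of $39 = $7.02
Add tip to meal cost:
$39 + $7.02 = $46.02

$46.02


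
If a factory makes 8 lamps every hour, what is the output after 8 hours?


Production rate: 8 lamps per hour
Time: 8 hours
Total: 8 x 8 = 64 lamps

64 lamps


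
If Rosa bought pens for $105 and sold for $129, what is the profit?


Selling price = $129
Cost price = $105
Profit = selling price - cost price:
Profit = $129 - $105 = $24

$24


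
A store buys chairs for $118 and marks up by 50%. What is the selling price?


Calculate the markup amount:
50% of $118 = $59
Add to cost:
$118 + $59 = $177

$177


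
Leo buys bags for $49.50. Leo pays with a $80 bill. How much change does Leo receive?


Start with the amount paid:
$80
Subtract the price:
$80 - $49.50 = $30.50

$30.50


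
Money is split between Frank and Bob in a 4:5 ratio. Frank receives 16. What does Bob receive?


Find the multiplier:
16 / 4 = 4
Apply to Bob's share:
5 x 4 = 20

20


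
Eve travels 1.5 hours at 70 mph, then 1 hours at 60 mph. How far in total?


Leg 1 distance:
70 x 1.5 = 105 miles
Leg 2 distance:
60 x 1 = 60 miles
Total distance:
105 + 60 = 165 miles

165 miles


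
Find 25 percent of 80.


Convert percentage to decimal:
25% = 0.25
Multiply:
80 x 0.25 = 20

20


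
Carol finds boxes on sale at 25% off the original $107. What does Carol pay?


Calculate the discount amount:
25% of $107 = $26.75
Subtract from original:
$107 - $26.75 = $80.25

$80.25


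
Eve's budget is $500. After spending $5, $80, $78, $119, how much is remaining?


Add up expenses:
$5 + $80 + $78 + $119 = $282
Subtract from budget:
$500 - $282 = $218

$218


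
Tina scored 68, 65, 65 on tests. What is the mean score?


Add the scores:
68 + 65 + 65 = 198
Divide by the number of tests:
198 / 3 = 66

66


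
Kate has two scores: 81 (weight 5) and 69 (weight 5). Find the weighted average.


Weighted sum:
5 x 81 + 5 x 69 = 750
Total weight:
5 + 5 = 10
Weighted average:
750 / 10 = 75

75


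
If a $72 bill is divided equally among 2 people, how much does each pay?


Total bill: $72
Number of people: 2
Each pays: $72 / 2 = $36

$36


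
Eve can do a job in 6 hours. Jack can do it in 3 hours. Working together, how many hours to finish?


Eve's rate: 1/6 of the job per hour
Jack's rate: 1/3 of the job per hour
Combined rate: 1/6 + 1/3 = 1/2 per hour
Time = 1 / (1/2) = 2 hours

2 hours


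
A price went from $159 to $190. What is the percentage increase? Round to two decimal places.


Find the absolute change:
|190 - 159| = 31
Divide by original and multiply by 100:
31 / 159 x 100 = 19.4968...% ≈ 19.5%

19.5%


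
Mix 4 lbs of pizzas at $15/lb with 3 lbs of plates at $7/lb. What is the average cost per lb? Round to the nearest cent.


Cost of pizzas:
4 x $15 = $60
Cost of plates:
3 x $7 = $21
Total cost: $60 + $21 = $81
Total weight: 7 lbs
Average: $81 / 7 = $11.5714... ≈ $11.57/lb

$11.57/lb


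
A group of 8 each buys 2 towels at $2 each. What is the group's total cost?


Cost per person:
2 x $2 = $4
Group total:
8 x $4 = $32

$32


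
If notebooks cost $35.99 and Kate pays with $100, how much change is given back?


Start with the amount paid:
$100
Subtract the price:
$100 - $35.99 = $64.01

$64.01


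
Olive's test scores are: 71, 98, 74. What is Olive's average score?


Add the scores:
71 + 98 + 74 = 243
Divide by the number of tests:
243 / 3 = 81

81


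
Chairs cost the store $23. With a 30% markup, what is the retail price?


Calculate the markup amount:
30% of $23 = $6.90
Add to cost:
$23 + $6.90 = $29.90

$29.90


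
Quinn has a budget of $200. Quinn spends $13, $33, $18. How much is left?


Add up expenses:
$13 + $33 + $18 = $64
Subtract from budget:
$200 - $64 = $136

$136


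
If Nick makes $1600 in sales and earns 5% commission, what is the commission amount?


Convert rate to decimal:
5% = 0.05
Multiply by sales:
$1600 x 0.05 = $80

$80


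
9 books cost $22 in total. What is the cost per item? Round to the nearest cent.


Total cost: $22
Number of items: 9
Unit price: $22 / 9 = $2.4444... ≈ $2.44

$2.44


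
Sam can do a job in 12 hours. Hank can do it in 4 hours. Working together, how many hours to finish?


Sam's rate: 1/12 of the job per hour
Hank's rate: 1/4 of the job per hour
Combined rate: 1/12 + 1/4 = 1/3 per hour
Time = 1 / (1/3) = 3 hours

3 hours


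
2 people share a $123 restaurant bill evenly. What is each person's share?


Total bill: $123
Number of people: 2
Each pays: $123 / 2 = $61.50

$61.50


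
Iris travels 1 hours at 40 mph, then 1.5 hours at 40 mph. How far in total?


Leg 1 distance:
40 x 1 = 40 miles
Leg 2 distance:
40 x 1.5 = 60 miles
Total distance:
40 + 60 = 100 miles

100 miles


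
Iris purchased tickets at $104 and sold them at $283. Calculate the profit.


Selling price = $283
Cost price = $104
Profit = selling price - cost price:
Profit = $283 - $104 = $179

$179


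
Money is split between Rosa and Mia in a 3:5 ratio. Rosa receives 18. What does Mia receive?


Find the multiplier:
18 / 3 = 6
Apply to Mia's share:
5 x 6 = 30

30


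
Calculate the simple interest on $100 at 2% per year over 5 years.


Use the formula I = P x R x T / 100
P x R x T = 100 x 2 x 5 = 1000
I = 1000 / 100 = $10

$10


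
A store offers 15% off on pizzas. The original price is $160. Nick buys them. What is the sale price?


Calculate the discount amount:
15% of $160 = $24
Subtract from original:
$160 - $24 = $136

$136


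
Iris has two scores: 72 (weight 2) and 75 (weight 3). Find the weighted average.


Weighted sum:
2 x 72 + 3 x 75 = 369
Total weight:
2 + 3 = 5
Weighted average:
369 / 5 = 73.8

73.8


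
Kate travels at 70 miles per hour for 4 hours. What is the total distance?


Use the formula: distance = speed x time
Speed = 70 mph, Time = 4 hours
70 x 4 = 280 miles

280 miles


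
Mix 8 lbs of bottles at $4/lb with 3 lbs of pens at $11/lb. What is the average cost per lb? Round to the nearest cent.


Cost of bottles:
8 x $4 = $32
Cost of pens:
3 x $11 = $33
Total cost: $32 + $33 = $65
Total weight: 11 lbs
Average: $65 / 11 = $5.9090... ≈ $5.91/lb

$5.91/lb


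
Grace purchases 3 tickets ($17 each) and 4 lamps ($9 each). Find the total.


Cost of tickets:
3 x $17 = $51
Cost of lamps:
4 x $9 = $36
Add both:
$51 + $36 = $87

$87


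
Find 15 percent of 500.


Convert percentage to decimal:
15% = 0.15
Multiply:
500 x 0.15 = 75

75


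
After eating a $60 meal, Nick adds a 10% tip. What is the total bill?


Calculate the tip:
10% of $60 = $6
Add tip to meal cost:
$60 + $6 = $66

$66


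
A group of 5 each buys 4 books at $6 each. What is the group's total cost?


Cost per person:
4 x $6 = $24
Group total:
5 x $24 = $120

$120


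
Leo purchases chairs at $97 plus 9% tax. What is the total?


Calculate the tax:
9% of $97 = $8.73
Add tax to price:
$97 + $8.73 = $105.73

$105.73


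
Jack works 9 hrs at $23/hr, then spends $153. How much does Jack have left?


Calculate earnings:
9 x $23 = $207
Subtract spending:
$207 - $153 = $54

$54


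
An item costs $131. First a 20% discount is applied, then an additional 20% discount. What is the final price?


First discount:
20% of $131 = $26.20
Price after first discount:
$131 - $26.20 = $104.80
Second discount:
20% of $104.80 = $20.96
Final price:
$104.80 - $20.96 = $83.84

$83.84


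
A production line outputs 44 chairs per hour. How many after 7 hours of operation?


Production rate: 44 chairs per hour
Time: 7 hours
Total: 44 x 7 = 308 chairs

308 chairs


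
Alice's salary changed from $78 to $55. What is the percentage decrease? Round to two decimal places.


Find the absolute change:
|55 - 78| = 23
Divide by original and multiply by 100:
23 / 78 x 100 = 29.4871...% ≈ 29.49%

29.49%


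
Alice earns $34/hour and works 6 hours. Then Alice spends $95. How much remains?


Calculate earnings:
6 x $34 = $204
Subtract spending:
$204 - $95 = $109

$109


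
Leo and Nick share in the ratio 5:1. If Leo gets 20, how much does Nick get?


Find the multiplier:
20 / 5 = 4
Apply to Nick's share:
1 x 4 = 4

4


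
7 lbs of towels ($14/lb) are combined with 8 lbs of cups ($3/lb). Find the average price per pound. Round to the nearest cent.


Cost of towels:
7 x $14 = $98
Cost of cups:
8 x $3 = $24
Total cost: $98 + $24 = $122
Total weight: 15 lbs
Average: $122 / 15 = $8.1333... ≈ $8.13/lb

$8.13/lb


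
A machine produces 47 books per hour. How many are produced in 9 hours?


Production rate: 47 books per hour
Time: 9 hours
Total: 47 x 9 = 423 books

423 books


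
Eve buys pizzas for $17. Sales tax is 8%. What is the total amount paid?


Calculate the tax:
8% of $17 = $1.36
Add tax to price:
$17 + $1.36 = $18.36

$18.36


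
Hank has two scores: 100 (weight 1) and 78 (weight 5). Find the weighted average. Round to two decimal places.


Weighted sum:
1 x 100 + 5 x 78 = 490
Total weight:
1 + 5 = 6
Weighted average:
490 / 6 = 81.6666... ≈ 81.67

81.67


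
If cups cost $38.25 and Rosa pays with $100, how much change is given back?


Start with the amount paid:
$100
Subtract the price:
$100 - $38.25 = $61.75

$61.75


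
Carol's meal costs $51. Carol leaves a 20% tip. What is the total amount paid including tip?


Calculate the tip:
20% of $51 = $10.20
Add tip to meal cost:
$51 + $10.20 = $61.20

$61.20


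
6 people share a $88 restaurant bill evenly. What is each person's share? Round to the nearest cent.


Total bill: $88
Number of people: 6
Each pays: $88 / 6 = $14.6666... ≈ $14.67

$14.67


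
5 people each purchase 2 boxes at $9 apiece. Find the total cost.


Cost per person:
2 x $9 = $18
Group total:
5 x $18 = $90

$90


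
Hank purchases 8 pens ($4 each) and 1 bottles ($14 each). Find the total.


Cost of pens:
8 x $4 = $32
Cost of bottles:
1 x $14 = $14
Add both:
$32 + $14 = $46

$46


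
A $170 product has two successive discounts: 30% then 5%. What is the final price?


First discount:
30% of $170 = $51
Price after first discount:
$170 - $51 = $119
Second discount:
5% of $119 = $5.95
Final price:
$119 - $5.95 = $113.05

$113.05


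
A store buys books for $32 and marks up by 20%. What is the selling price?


Calculate the markup amount:
20% of $32 = $6.40
Add to cost:
$32 + $6.40 = $38.40

$38.40
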